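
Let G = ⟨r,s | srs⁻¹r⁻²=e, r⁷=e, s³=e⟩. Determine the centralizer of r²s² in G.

⟨r²s²⟩ ⊆ C_G(r²s²) since powers of r²s² commute with r²s²; so |C_G(r²s²)| ≥ |⟨r²s²⟩| = 3.
By orbit–stabilizer, |C_G(r²s²)| = |G| / |conj. class of r²s²| = 21 / 7 = 3.
The 3 elements commuting with r²s² are {e, r³s, r²s²}.

Answer: {e, r³s, r²s²}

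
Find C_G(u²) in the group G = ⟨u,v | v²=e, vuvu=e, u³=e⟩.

⟨u²⟩ ⊆ C_G(u²) since powers of u² commute with u²; so |C_G(u²)| ≥ |⟨u²⟩| = 3.
By orbit–stabilizer, |C_G(u²)| = |G| / |conj. class of u²| = 6 / 2 = 3.
The 3 elements commuting with u² are {e, u, u²}.

Answer: {e, u, u²}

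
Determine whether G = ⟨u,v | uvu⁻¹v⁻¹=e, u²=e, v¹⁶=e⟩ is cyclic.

|G| = 32, but the maximum element order in G is 16 < 32. No single element generates all of G, so G is not cyclic.

Answer: No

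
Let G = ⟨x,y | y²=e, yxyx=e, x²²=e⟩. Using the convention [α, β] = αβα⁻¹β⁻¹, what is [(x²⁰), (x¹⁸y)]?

[(x²⁰), (x¹⁸y)] = (x²⁰)·(x¹⁸y)·(x²⁰)⁻¹·(x¹⁸y)⁻¹.
  (x²⁰) · (x¹⁸y) = x¹⁶y
  (x¹⁶y) · (x²) = x¹⁴y
  (x¹⁴y) · (x¹⁸y) = x¹⁸

Answer: x¹⁸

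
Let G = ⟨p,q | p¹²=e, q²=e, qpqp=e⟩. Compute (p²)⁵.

Compute successive powers of (p²), reducing at each step:
  (p²)²: (p²) · p² = p⁴
  (p²)³: (p⁴) · p² = p⁶
  (p²)⁴: (p⁶) · p² = p⁸
  (p²)⁵: (p⁸) · p² = p¹⁰

Answer: p¹⁰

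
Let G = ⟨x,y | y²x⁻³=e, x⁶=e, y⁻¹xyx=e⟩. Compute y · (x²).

Compute y · (x²) by multiplying left to right and reducing via the relations at each step:
  y · x² = xy⁻¹

Answer: xy⁻¹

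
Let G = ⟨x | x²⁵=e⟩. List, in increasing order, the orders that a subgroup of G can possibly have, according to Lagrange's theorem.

|G| = 25 = 5². By Lagrange's theorem the order of any subgroup divides 25; the divisors of 25 are 1, 5, 25.

Answer: 1, 5, 25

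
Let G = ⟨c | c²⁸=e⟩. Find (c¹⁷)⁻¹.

The order of (c¹⁷) is 28 (smallest k with (c¹⁷)ᵏ = e), so (c¹⁷)⁻¹ = (c¹⁷)²⁷ = c¹¹.
Check: (c¹⁷) · (c¹¹) → (c¹⁷) · c¹¹ = e, giving e as required.

Answer: c¹¹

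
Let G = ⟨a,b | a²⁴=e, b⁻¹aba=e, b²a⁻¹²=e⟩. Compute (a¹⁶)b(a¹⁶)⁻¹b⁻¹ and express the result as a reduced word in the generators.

[(a¹⁶), b] = (a¹⁶)·b·(a¹⁶)⁻¹·b⁻¹.
  (a¹⁶) · b = a⁴b⁻¹
  (a⁴b⁻¹) · (a⁸) = a⁸b
  (a⁸b) · (b⁻¹) = a⁸

Answer: a⁸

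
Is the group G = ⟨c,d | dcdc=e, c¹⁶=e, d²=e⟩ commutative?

c·d = cd but d·c = c¹⁵d, so c·d ≠ d·c and G is not abelian.

Answer: No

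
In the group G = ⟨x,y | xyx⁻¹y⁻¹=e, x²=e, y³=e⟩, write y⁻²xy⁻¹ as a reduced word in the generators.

Multiply left to right, reducing at each step:
  y · x = xy
  (xy) · y⁻¹ = x

Answer: x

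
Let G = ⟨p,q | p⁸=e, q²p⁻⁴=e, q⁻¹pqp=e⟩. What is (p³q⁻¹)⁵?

Compute successive powers of (p³q⁻¹), reducing at each step:
  (p³q⁻¹)²: (p³q⁻¹) · p³ = q⁻¹;   (q⁻¹) · q⁻¹ = p⁴
  (p³q⁻¹)³: (p⁴) · p³ = p⁷;   (p⁷) · q⁻¹ = p³q
  (p³q⁻¹)⁴: (p³q) · p³ = q;   q · q⁻¹ = e
  (p³q⁻¹)⁵: e · p³ = p³;   (p³) · q⁻¹ = p³q⁻¹

Answer: p³q⁻¹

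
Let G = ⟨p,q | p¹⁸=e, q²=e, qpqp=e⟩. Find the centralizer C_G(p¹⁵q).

⟨p¹⁵q⟩ ⊆ C_G(p¹⁵q) since powers of p¹⁵q commute with p¹⁵q; so |C_G(p¹⁵q)| ≥ |⟨p¹⁵q⟩| = 2.
By orbit–stabilizer, |C_G(p¹⁵q)| = |G| / |conj. class of p¹⁵q| = 36 / 9 = 4.
The 4 elements commuting with p¹⁵q are {e, p⁹, p⁶q, p¹⁵q}.

Answer: {e, p⁹, p⁶q, p¹⁵q}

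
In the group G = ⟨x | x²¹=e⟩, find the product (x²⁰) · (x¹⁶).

Compute (x²⁰) · (x¹⁶) by multiplying left to right and reducing via the relations at each step:
  (x²⁰) · x¹⁶ = x¹⁵

Answer: x¹⁵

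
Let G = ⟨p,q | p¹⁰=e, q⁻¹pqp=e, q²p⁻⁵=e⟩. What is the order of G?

Enumerate words in the generators, reducing via the relations: the distinct elements are
  {e, p, q, pq, p², p³, p⁴, p⁵, p⁶, p⁷, p⁸, p⁹, p²q, p³q, p⁴q, q⁻¹, pq⁻¹, p²q⁻¹, p³q⁻¹, p⁴q⁻¹}.
No further products give new elements, so |G| = 20.

Answer: 20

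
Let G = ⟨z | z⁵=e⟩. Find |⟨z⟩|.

|⟨z⟩| equals the order of z. Compute successive powers until reaching e:
  z¹ = z, z² = z², z³ = z³, z⁴ = z⁴, z⁵ = e.
The smallest positive k with zᵏ = e is 5, so |⟨z⟩| = 5.

Answer: 5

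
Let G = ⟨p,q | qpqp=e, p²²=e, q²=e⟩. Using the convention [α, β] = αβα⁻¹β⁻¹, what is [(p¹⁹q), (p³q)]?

[(p¹⁹q), (p³q)] = (p¹⁹q)·(p³q)·(p¹⁹q)⁻¹·(p³q)⁻¹.
  (p¹⁹q) · (p³q) = p¹⁶
  (p¹⁶) · (p¹⁹q) = p¹³q
  (p¹³q) · (p³q) = p¹⁰

Answer: p¹⁰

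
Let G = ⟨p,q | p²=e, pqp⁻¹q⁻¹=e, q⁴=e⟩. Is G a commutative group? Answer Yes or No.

Each pair of generators commutes: p·q = pq = q·p. Since the generators pairwise commute, every element of G commutes with every other, so G is abelian.

Answer: Yes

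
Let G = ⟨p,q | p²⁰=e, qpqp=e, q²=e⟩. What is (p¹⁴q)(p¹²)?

Compute (p¹⁴q) · (p¹²) by multiplying left to right and reducing via the relations at each step:
  (p¹⁴q) · p¹² = p²q

Answer: p²q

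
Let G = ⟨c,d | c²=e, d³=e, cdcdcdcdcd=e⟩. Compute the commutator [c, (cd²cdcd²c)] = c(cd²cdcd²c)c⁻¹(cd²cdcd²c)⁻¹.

[c, (cd²cdcd²c)] = c·(cd²cdcd²c)·c⁻¹·(cd²cdcd²c)⁻¹.
  c · (cd²cdcd²c) = d²cdcd²c
  (d²cdcd²c) · c = d²cdcd²
  (d²cdcd²) · (cdcd²cdc) = cd²cdcd²cd

Answer: cd²cdcd²cd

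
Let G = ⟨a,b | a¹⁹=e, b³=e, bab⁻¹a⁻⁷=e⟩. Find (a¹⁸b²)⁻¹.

The order of (a¹⁸b²) is 3 (smallest k with (a¹⁸b²)ᵏ = e), so (a¹⁸b²)⁻¹ = (a¹⁸b²)² = a⁷b.
Check: (a¹⁸b²) · (a⁷b) → (a¹⁸b²) · a⁷ = b²;   (b²) · b = e, giving e as required.

Answer: a⁷b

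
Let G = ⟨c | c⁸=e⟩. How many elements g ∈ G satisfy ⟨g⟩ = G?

G is cyclic of order 8. An element generates G iff its order is 8, and a cyclic group of order 8 has exactly φ(8) = 4 such elements.

Answer: 4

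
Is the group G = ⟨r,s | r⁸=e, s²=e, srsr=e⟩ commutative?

r·s = rs but s·r = r⁷s, so r·s ≠ s·r and G is not abelian.

Answer: No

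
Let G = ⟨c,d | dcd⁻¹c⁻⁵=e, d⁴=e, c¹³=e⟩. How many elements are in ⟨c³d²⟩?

|⟨c³d²⟩| equals the order of c³d². Compute successive powers until reaching e:
  (c³d²)¹ = c³d², (c³d²)² = e.
The smallest positive k with (c³d²)ᵏ = e is 2, so |⟨c³d²⟩| = 2.

Answer: 2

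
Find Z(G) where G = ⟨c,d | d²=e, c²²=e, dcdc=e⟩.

An element z ∈ Z(G) iff z commutes with every generator.
For example c¹¹ is central: (c¹¹)·c = c¹² = c·(c¹¹); (c¹¹)·d = c¹¹d = d·(c¹¹).
Whereas c ∉ Z(G) since c·d = cd ≠ c²¹d = d·c.
Checking each of the 44 elements this way gives Z(G) = {e, c¹¹}, of order 2.

Answer: {e, c¹¹}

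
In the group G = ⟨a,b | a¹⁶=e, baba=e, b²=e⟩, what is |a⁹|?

Compute successive powers until reaching e:
  (a⁹)¹ = a⁹, (a⁹)² = a², (a⁹)³ = a¹¹, (a⁹)⁴ = a⁴, (a⁹)⁵ = a¹³, (a⁹)⁶ = a⁶, (a⁹)⁷ = a¹⁵, (a⁹)⁸ = a⁸, (a⁹)⁹ = a, (a⁹)¹⁰ = a¹⁰, (a⁹)¹¹ = a³, (a⁹)¹² = a¹², (a⁹)¹³ = a⁵, (a⁹)¹⁴ = a¹⁴, (a⁹)¹⁵ = a⁷, (a⁹)¹⁶ = e.
The smallest positive k with (a⁹)ᵏ = e is 16.

Answer: 16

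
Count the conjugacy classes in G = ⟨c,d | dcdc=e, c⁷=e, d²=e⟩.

The conjugacy classes (representative and size) are:
  [e] (size 1), [c⁶] (size 2), [c⁵] (size 2), [c⁴] (size 2), [cd] (size 7).
Class equation: 1 + 2 + 2 + 2 + 7 = 14 = |G|. So G has 5 conjugacy classes.

Answer: 5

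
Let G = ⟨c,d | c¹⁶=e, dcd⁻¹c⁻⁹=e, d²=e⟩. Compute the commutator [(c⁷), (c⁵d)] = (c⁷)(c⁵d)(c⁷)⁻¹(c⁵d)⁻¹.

[(c⁷), (c⁵d)] = (c⁷)·(c⁵d)·(c⁷)⁻¹·(c⁵d)⁻¹.
  (c⁷) · (c⁵d) = c¹²d
  (c¹²d) · (c⁹) = c¹³d
  (c¹³d) · (c³d) = c⁸

Answer: c⁸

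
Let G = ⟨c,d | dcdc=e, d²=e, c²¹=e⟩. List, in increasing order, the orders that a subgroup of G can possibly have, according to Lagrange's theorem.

|G| = 42 = 2 · 3 · 7. By Lagrange's theorem the order of any subgroup divides 42; the divisors of 42 are 1, 2, 3, 6, 7, 14, 21, 42.

Answer: 1, 2, 3, 6, 7, 14, 21, 42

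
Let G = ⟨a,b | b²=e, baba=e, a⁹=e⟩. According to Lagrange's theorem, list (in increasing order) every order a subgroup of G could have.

|G| = 18 = 2 · 3². By Lagrange's theorem the order of any subgroup divides 18; the divisors of 18 are 1, 2, 3, 6, 9, 18.

Answer: 1, 2, 3, 6, 9, 18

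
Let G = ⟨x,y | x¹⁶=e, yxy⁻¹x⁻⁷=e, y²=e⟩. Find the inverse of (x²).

The order of (x²) is 8 (smallest k with (x²)ᵏ = e), so (x²)⁻¹ = (x²)⁷ = x¹⁴.
Check: (x²) · (x¹⁴) → (x²) · x¹⁴ = e, giving e as required.

Answer: x¹⁴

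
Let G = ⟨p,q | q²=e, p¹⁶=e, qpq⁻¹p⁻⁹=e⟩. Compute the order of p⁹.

Compute successive powers until reaching e:
  (p⁹)¹ = p⁹, (p⁹)² = p², (p⁹)³ = p¹¹, (p⁹)⁴ = p⁴, (p⁹)⁵ = p¹³, (p⁹)⁶ = p⁶, (p⁹)⁷ = p¹⁵, (p⁹)⁸ = p⁸, (p⁹)⁹ = p, (p⁹)¹⁰ = p¹⁰, (p⁹)¹¹ = p³, (p⁹)¹² = p¹², (p⁹)¹³ = p⁵, (p⁹)¹⁴ = p¹⁴, (p⁹)¹⁵ = p⁷, (p⁹)¹⁶ = e.
The smallest positive k with (p⁹)ᵏ = e is 16.

Answer: 16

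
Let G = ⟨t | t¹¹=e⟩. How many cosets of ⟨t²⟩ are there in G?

First find ord(t²) by computing successive powers:
  (t²)¹ = t², (t²)² = t⁴, (t²)³ = t⁶, (t²)⁴ = t⁸, (t²)⁵ = t¹⁰, (t²)⁶ = t, (t²)⁷ = t³, (t²)⁸ = t⁵, (t²)⁹ = t⁷, (t²)¹⁰ = t⁹, (t²)¹¹ = e.
So |⟨t²⟩| = ord(t²) = 11. With |G| = 11, by Lagrange [G : ⟨t²⟩] = 11/11 = 1.

Answer: 1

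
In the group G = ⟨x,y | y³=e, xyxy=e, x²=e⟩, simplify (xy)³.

Compute successive powers of (xy), reducing at each step:
  (xy)²: (xy) · x = y²;   (y²) · y = e
  (xy)³: e · x = x;   x · y = xy

Answer: xy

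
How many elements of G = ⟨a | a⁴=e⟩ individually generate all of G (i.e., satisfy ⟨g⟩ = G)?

G is cyclic of order 4. An element generates G iff its order is 4, and a cyclic group of order 4 has exactly φ(4) = 2 such elements.

Answer: 2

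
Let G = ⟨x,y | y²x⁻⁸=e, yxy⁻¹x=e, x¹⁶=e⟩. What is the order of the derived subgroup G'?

G' = [G, G] is generated by all commutators. The generator-pair commutators are: [x, y] = x².
The subgroup they normally generate is {e, x², x⁴, x⁶, x⁸, x¹⁰, x¹², x¹⁴}, of order 8.
Check: |G/G'| = 32/8 = 4 is the order of the abelianisation.

Answer: 8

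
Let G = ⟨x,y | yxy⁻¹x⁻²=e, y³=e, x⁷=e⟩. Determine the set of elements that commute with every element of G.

An element z ∈ Z(G) iff z commutes with every generator.
For example e is central: e·x = x = x·e; e·y = y = y·e.
Whereas x ∉ Z(G) since x·y = xy ≠ x²y = y·x.
Checking each of the 21 elements this way gives Z(G) = {e}, of order 1.

Answer: {e}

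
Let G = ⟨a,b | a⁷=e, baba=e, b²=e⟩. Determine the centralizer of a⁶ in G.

⟨a⁶⟩ ⊆ C_G(a⁶) since powers of a⁶ commute with a⁶; so |C_G(a⁶)| ≥ |⟨a⁶⟩| = 7.
By orbit–stabilizer, |C_G(a⁶)| = |G| / |conj. class of a⁶| = 14 / 2 = 7.
The 7 elements commuting with a⁶ are {e, a, a², a³, a⁴, a⁵, a⁶}.

Answer: {e, a, a², a³, a⁴, a⁵, a⁶}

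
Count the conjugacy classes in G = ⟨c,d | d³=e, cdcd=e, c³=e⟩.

The conjugacy classes (representative and size) are:
  [e] (size 1), [dc²] (size 4), [d²c] (size 4), [c²d²] (size 3).
Class equation: 1 + 4 + 4 + 3 = 12 = |G|. So G has 4 conjugacy classes.

Answer: 4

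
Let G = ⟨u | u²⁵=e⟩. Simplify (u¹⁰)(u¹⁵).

Compute (u¹⁰) · (u¹⁵) by multiplying left to right and reducing via the relations at each step:
  (u¹⁰) · u¹⁵ = e

Answer: e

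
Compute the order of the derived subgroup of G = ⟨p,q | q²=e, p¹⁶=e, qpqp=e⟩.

G' = [G, G] is generated by all commutators. The generator-pair commutators are: [p, q] = p².
The subgroup they normally generate is {e, p², p⁴, p⁶, p⁸, p¹⁰, p¹², p¹⁴}, of order 8.
Check: |G/G'| = 32/8 = 4 is the order of the abelianisation.

Answer: 8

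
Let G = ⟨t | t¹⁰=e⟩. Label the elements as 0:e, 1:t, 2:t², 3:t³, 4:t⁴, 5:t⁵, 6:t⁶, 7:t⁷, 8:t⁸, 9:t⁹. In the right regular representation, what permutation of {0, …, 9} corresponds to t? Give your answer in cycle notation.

(0 1 2 3 4 5 6 7 8 9)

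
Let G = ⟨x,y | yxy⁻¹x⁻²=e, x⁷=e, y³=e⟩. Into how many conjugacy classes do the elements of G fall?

The conjugacy classes (representative and size) are:
  [e] (size 1), [x²] (size 3), [x⁵] (size 3), [y] (size 7), [y²] (size 7).
Class equation: 1 + 3 + 3 + 7 + 7 = 21 = |G|. So G has 5 conjugacy classes.

Answer: 5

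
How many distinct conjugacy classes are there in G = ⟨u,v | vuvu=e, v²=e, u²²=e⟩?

The conjugacy classes (representative and size) are:
  [e] (size 1), [u] (size 2), [u²] (size 2), [u¹⁹] (size 2), [u⁴] (size 2), [u⁵] (size 2), [u⁶] (size 2), [u⁷] (size 2), [u⁸] (size 2), [u¹³] (size 2), [u¹⁰] (size 2), [u¹¹] (size 1), [u⁶v] (size 11), [uv] (size 11).
Class equation: 1 + 2 + 2 + 2 + 2 + 2 + 2 + 2 + 2 + 2 + 2 + 1 + 11 + 11 = 44 = |G|. So G has 14 conjugacy classes.

Answer: 14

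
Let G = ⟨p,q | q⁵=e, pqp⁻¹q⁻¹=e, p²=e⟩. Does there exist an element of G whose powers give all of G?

|G| = 10. The element pq has order 10 (its powers give 10 distinct elements), so ⟨pq⟩ = G and G is cyclic.

Answer: Yes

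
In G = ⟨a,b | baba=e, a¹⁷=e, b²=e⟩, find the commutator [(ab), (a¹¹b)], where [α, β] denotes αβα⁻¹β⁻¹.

[(ab), (a¹¹b)] = (ab)·(a¹¹b)·(ab)⁻¹·(a¹¹b)⁻¹.
  (ab) · (a¹¹b) = a⁷
  (a⁷) · (ab) = a⁸b
  (a⁸b) · (a¹¹b) = a¹⁴

Answer: a¹⁴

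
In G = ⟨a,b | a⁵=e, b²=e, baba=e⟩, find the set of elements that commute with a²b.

⟨a²b⟩ ⊆ C_G(a²b) since powers of a²b commute with a²b; so |C_G(a²b)| ≥ |⟨a²b⟩| = 2.
By orbit–stabilizer, |C_G(a²b)| = |G| / |conj. class of a²b| = 10 / 5 = 2.
The 2 elements commuting with a²b are {e, a²b}.

Answer: {e, a²b}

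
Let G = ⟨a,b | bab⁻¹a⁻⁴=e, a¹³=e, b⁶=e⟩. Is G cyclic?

Every cyclic group is abelian. But a·b = ab while b·a = a⁴b, so a·b ≠ b·a and G is not abelian. Hence G is not cyclic.

Answer: No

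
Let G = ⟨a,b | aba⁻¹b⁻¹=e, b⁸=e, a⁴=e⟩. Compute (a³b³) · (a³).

Compute (a³b³) · (a³) by multiplying left to right and reducing via the relations at each step:
  (a³b³) · a³ = a²b³

Answer: a²b³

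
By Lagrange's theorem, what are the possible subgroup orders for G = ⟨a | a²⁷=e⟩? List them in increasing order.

|G| = 27 = 3³. By Lagrange's theorem the order of any subgroup divides 27; the divisors of 27 are 1, 3, 9, 27.

Answer: 1, 3, 9, 27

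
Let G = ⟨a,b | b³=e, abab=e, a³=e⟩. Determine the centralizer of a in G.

⟨a⟩ ⊆ C_G(a) since powers of a commute with a; so |C_G(a)| ≥ |⟨a⟩| = 3.
By orbit–stabilizer, |C_G(a)| = |G| / |conj. class of a| = 12 / 4 = 3.
The 3 elements commuting with a are {e, a, a²}.

Answer: {e, a, a²}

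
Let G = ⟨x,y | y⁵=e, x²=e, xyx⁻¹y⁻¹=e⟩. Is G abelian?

Each pair of generators commutes: x·y = xy = y·x. Since the generators pairwise commute, every element of G commutes with every other, so G is abelian.

Answer: Yes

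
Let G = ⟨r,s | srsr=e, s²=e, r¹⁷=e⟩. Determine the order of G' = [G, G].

G' = [G, G] is generated by all commutators. The generator-pair commutators are: [r, s] = r².
The subgroup they normally generate is {e, r, r², r³, r⁴, r⁵, r⁶, r⁷, r⁸, r⁹, r¹⁰, r¹¹, r¹², r¹³, r¹⁴, r¹⁵, r¹⁶}, of order 17.
Check: |G/G'| = 34/17 = 2 is the order of the abelianisation.

Answer: 17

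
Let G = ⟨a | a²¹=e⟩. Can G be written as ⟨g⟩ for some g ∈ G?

|G| = 21. The element a has order 21 (its powers give 21 distinct elements), so ⟨a⟩ = G and G is cyclic.

Answer: Yes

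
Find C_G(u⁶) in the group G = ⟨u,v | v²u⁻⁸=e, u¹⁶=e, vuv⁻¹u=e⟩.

⟨u⁶⟩ ⊆ C_G(u⁶) since powers of u⁶ commute with u⁶; so |C_G(u⁶)| ≥ |⟨u⁶⟩| = 8.
By orbit–stabilizer, |C_G(u⁶)| = |G| / |conj. class of u⁶| = 32 / 2 = 16.
The 16 elements commuting with u⁶ are {e, u, u², u³, u⁴, u⁵, u⁶, u⁷, u⁸, u⁹, u¹⁰, u¹¹, u¹², u¹³, u¹⁴, u¹⁵}.

Answer: {e, u, u², u³, u⁴, u⁵, u⁶, u⁷, u⁸, u⁹, u¹⁰, u¹¹, u¹², u¹³, u¹⁴, u¹⁵}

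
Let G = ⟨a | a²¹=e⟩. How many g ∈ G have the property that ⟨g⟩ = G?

G is cyclic of order 21. An element generates G iff its order is 21, and a cyclic group of order 21 has exactly φ(21) = 12 such elements.

Answer: 12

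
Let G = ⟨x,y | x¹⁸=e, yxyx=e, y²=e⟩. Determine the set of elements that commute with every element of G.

An element z ∈ Z(G) iff z commutes with every generator.
For example x⁹ is central: (x⁹)·x = x¹⁰ = x·(x⁹); (x⁹)·y = x⁹y = y·(x⁹).
Whereas x ∉ Z(G) since x·y = xy ≠ x¹⁷y = y·x.
Checking each of the 36 elements this way gives Z(G) = {e, x⁹}, of order 2.

Answer: {e, x⁹}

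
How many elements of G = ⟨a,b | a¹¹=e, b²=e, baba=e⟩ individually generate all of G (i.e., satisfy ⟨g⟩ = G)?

⟨g⟩ = G would require ord(g) = |G| = 22, but the maximum element order in G is 11 < 22. So G is not cyclic and no single element generates it: the count is 0.

Answer: 0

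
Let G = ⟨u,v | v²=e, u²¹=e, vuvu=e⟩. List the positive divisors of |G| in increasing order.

|G| = 42 = 2 · 3 · 7. By Lagrange's theorem the order of any subgroup divides 42; the divisors of 42 are 1, 2, 3, 6, 7, 14, 21, 42.

Answer: 1, 2, 3, 6, 7, 14, 21, 42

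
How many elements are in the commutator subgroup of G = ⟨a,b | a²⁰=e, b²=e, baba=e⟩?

G' = [G, G] is generated by all commutators. The generator-pair commutators are: [a, b] = a².
The subgroup they normally generate is {e, a², a⁴, a⁶, a⁸, a¹⁰, a¹², a¹⁴, a¹⁶, a¹⁸}, of order 10.
Check: |G/G'| = 40/10 = 4 is the order of the abelianisation.

Answer: 10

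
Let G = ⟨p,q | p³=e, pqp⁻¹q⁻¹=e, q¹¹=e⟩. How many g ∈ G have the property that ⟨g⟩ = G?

G is cyclic of order 33. An element generates G iff its order is 33, and a cyclic group of order 33 has exactly φ(33) = 20 such elements.

Answer: 20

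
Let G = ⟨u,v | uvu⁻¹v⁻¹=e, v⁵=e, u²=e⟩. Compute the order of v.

Compute successive powers until reaching e:
  v¹ = v, v² = v², v³ = v³, v⁴ = v⁴, v⁵ = e.
The smallest positive k with vᵏ = e is 5.

Answer: 5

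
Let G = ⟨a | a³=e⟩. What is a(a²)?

Compute a · (a²) by multiplying left to right and reducing via the relations at each step:
  a · a² = e

Answer: e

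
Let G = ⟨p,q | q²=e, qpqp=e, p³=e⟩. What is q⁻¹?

The order of q is 2 (smallest k with qᵏ = e), so q⁻¹ = q¹ = q.
Check: q · q → q · q = e, giving e as required.

Answer: q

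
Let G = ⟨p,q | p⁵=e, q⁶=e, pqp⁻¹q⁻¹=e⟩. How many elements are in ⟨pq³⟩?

|⟨pq³⟩| equals the order of pq³. Compute successive powers until reaching e:
  (pq³)¹ = pq³, (pq³)² = p², (pq³)³ = p³q³, (pq³)⁴ = p⁴, (pq³)⁵ = q³, (pq³)⁶ = p, (pq³)⁷ = p²q³, (pq³)⁸ = p³, (pq³)⁹ = p⁴q³, (pq³)¹⁰ = e.
The smallest positive k with (pq³)ᵏ = e is 10, so |⟨pq³⟩| = 10.

Answer: 10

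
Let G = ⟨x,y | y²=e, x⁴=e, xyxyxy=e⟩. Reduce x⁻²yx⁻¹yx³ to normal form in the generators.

Multiply left to right, reducing at each step:
  (x²) · y = x²y
  (x²y) · x⁻¹ = x²yx³
  (x²yx³) · y = x³yx
  (x³yx) · x³ = x³y

Answer: x³y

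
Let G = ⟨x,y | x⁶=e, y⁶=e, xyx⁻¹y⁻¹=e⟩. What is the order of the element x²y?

Compute successive powers until reaching e:
  (x²y)¹ = x²y, (x²y)² = x⁴y², (x²y)³ = y³, (x²y)⁴ = x²y⁴, (x²y)⁵ = x⁴y⁵, (x²y)⁶ = e.
The smallest positive k with (x²y)ᵏ = e is 6.

Answer: 6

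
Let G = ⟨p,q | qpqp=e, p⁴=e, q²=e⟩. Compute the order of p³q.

Compute successive powers until reaching e:
  (p³q)¹ = p³q, (p³q)² = e.
The smallest positive k with (p³q)ᵏ = e is 2.

Answer: 2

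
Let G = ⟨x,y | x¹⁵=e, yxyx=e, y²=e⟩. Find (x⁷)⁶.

Compute successive powers of (x⁷), reducing at each step:
  (x⁷)²: (x⁷) · x⁷ = x¹⁴
  (x⁷)³: (x¹⁴) · x⁷ = x⁶
  (x⁷)⁴: (x⁶) · x⁷ = x¹³
  (x⁷)⁵: (x¹³) · x⁷ = x⁵
  (x⁷)⁶: (x⁵) · x⁷ = x¹²

Answer: x¹²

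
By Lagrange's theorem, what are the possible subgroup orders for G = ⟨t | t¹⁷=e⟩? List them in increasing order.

|G| = 17 = 17. By Lagrange's theorem the order of any subgroup divides 17; the divisors of 17 are 1, 17.

Answer: 1, 17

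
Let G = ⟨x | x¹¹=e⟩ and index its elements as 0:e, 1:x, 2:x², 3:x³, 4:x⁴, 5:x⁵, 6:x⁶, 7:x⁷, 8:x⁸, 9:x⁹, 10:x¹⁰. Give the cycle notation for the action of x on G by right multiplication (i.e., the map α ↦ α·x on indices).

(0 1 2 3 4 5 6 7 8 9 10)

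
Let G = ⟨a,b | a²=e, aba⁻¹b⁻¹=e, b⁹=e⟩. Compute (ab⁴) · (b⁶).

Compute (ab⁴) · (b⁶) by multiplying left to right and reducing via the relations at each step:
  (ab⁴) · b⁶ = ab

Answer: ab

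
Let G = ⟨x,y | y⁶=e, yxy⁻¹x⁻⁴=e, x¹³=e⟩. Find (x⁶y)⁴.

Compute successive powers of (x⁶y), reducing at each step:
  (x⁶y)²: (x⁶y) · x⁶ = x⁴y;   (x⁴y) · y = x⁴y²
  (x⁶y)³: (x⁴y²) · x⁶ = x⁹y²;   (x⁹y²) · y = x⁹y³
  (x⁶y)⁴: (x⁹y³) · x⁶ = x³y³;   (x³y³) · y = x³y⁴

Answer: x³y⁴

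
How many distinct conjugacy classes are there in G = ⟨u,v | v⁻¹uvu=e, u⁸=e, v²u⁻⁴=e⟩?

The conjugacy classes (representative and size) are:
  [e] (size 1), [u⁷] (size 2), [u⁶] (size 2), [u³] (size 2), [u⁴] (size 1), [u²v⁻¹] (size 4), [u³v⁻¹] (size 4).
Class equation: 1 + 2 + 2 + 2 + 1 + 4 + 4 = 16 = |G|. So G has 7 conjugacy classes.

Answer: 7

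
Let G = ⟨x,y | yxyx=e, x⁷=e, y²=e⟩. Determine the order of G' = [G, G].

G' = [G, G] is generated by all commutators. The generator-pair commutators are: [x, y] = x².
The subgroup they normally generate is {e, x, x², x³, x⁴, x⁵, x⁶}, of order 7.
Check: |G/G'| = 14/7 = 2 is the order of the abelianisation.

Answer: 7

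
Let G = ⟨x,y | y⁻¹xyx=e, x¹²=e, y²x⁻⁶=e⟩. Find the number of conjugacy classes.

The conjugacy classes (representative and size) are:
  [e] (size 1), [x¹¹] (size 2), [x²] (size 2), [x⁹] (size 2), [x⁴] (size 2), [x⁵] (size 2), [x⁶] (size 1), [x²y] (size 6), [xy] (size 6).
Class equation: 1 + 2 + 2 + 2 + 2 + 2 + 1 + 6 + 6 = 24 = |G|. So G has 9 conjugacy classes.

Answer: 9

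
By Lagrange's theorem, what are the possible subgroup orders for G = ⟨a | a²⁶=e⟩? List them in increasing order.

|G| = 26 = 2 · 13. By Lagrange's theorem the order of any subgroup divides 26; the divisors of 26 are 1, 2, 13, 26.

Answer: 1, 2, 13, 26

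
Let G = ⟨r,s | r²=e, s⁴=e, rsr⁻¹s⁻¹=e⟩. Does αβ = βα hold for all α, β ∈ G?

Each pair of generators commutes: r·s = rs = s·r. Since the generators pairwise commute, every element of G commutes with every other, so G is abelian.

Answer: Yes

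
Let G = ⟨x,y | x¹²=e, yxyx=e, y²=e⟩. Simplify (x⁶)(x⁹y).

Compute (x⁶) · (x⁹y) by multiplying left to right and reducing via the relations at each step:
  (x⁶) · x⁹ = x³
  (x³) · y = x³y

Answer: x³y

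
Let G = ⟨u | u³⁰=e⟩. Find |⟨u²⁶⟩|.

|⟨u²⁶⟩| equals the order of u²⁶. Compute successive powers until reaching e:
  (u²⁶)¹ = u²⁶, (u²⁶)² = u²², (u²⁶)³ = u¹⁸, (u²⁶)⁴ = u¹⁴, (u²⁶)⁵ = u¹⁰, (u²⁶)⁶ = u⁶, (u²⁶)⁷ = u², (u²⁶)⁸ = u²⁸, (u²⁶)⁹ = u²⁴, (u²⁶)¹⁰ = u²⁰, (u²⁶)¹¹ = u¹⁶, (u²⁶)¹² = u¹², (u²⁶)¹³ = u⁸, (u²⁶)¹⁴ = u⁴, (u²⁶)¹⁵ = e.
The smallest positive k with (u²⁶)ᵏ = e is 15, so |⟨u²⁶⟩| = 15.

Answer: 15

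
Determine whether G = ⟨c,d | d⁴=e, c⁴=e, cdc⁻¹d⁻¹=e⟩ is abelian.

Each pair of generators commutes: c·d = cd = d·c. Since the generators pairwise commute, every element of G commutes with every other, so G is abelian.

Answer: Yes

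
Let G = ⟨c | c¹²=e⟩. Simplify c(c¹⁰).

Compute c · (c¹⁰) by multiplying left to right and reducing via the relations at each step:
  c · c¹⁰ = c¹¹

Answer: c¹¹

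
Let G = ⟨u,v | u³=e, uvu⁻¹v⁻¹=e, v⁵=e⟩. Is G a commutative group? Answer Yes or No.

Each pair of generators commutes: u·v = uv = v·u. Since the generators pairwise commute, every element of G commutes with every other, so G is abelian.

Answer: Yes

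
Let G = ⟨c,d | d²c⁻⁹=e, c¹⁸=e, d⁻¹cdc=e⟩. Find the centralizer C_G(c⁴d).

⟨c⁴d⟩ ⊆ C_G(c⁴d) since powers of c⁴d commute with c⁴d; so |C_G(c⁴d)| ≥ |⟨c⁴d⟩| = 4.
By orbit–stabilizer, |C_G(c⁴d)| = |G| / |conj. class of c⁴d| = 36 / 9 = 4.
The 4 elements commuting with c⁴d are {e, c⁹, c⁴d, c⁴d⁻¹}.

Answer: {e, c⁹, c⁴d, c⁴d⁻¹}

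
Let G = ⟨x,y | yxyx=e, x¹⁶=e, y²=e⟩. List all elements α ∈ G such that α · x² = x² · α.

⟨x²⟩ ⊆ C_G(x²) since powers of x² commute with x²; so |C_G(x²)| ≥ |⟨x²⟩| = 8.
By orbit–stabilizer, |C_G(x²)| = |G| / |conj. class of x²| = 32 / 2 = 16.
The 16 elements commuting with x² are {e, x, x², x³, x⁴, x⁵, x⁶, x⁷, x⁸, x⁹, x¹⁰, x¹¹, x¹², x¹³, x¹⁴, x¹⁵}.

Answer: {e, x, x², x³, x⁴, x⁵, x⁶, x⁷, x⁸, x⁹, x¹⁰, x¹¹, x¹², x¹³, x¹⁴, x¹⁵}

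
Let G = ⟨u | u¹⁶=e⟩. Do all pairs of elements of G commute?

G has a single generator, so G is cyclic and hence abelian.

Answer: Yes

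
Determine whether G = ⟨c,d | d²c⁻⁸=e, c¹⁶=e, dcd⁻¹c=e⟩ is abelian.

c·d = cd but d·c = c⁷d⁻¹, so c·d ≠ d·c and G is not abelian.

Answer: No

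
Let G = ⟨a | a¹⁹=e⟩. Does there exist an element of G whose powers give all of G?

|G| = 19. The element a has order 19 (its powers give 19 distinct elements), so ⟨a⟩ = G and G is cyclic.

Answer: Yes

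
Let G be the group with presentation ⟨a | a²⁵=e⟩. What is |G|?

G is generated by a single element, so G is cyclic. The relator gives a²⁵ = e and no smaller power is forced to be e, so the 25 powers {a, e, a², a³, a⁴, a⁵, a⁶, a⁷, a⁸, a⁹, a²², a²³, a²¹, a²⁰, a²⁴, a¹², a¹³, a¹¹, a¹⁰, a¹⁴, a¹⁵, a¹⁶, a¹⁷, a¹⁸, a¹⁹} are distinct. Hence |G| = 25.

Answer: 25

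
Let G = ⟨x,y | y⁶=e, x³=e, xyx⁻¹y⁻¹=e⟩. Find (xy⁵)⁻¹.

The order of (xy⁵) is 6 (smallest k with (xy⁵)ᵏ = e), so (xy⁵)⁻¹ = (xy⁵)⁵ = x²y.
Check: (xy⁵) · (x²y) → (xy⁵) · x² = y⁵;   (y⁵) · y = e, giving e as required.

Answer: x²y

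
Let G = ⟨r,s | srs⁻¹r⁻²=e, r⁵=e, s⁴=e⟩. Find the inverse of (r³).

The order of (r³) is 5 (smallest k with (r³)ᵏ = e), so (r³)⁻¹ = (r³)⁴ = r².
Check: (r³) · (r²) → (r³) · r² = e, giving e as required.

Answer: r²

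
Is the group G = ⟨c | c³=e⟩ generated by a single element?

|G| = 3. The element c has order 3 (its powers give 3 distinct elements), so ⟨c⟩ = G and G is cyclic.

Answer: Yes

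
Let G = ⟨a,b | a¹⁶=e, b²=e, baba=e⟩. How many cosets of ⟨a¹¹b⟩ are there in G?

First find ord(a¹¹b) by computing successive powers:
  (a¹¹b)¹ = a¹¹b, (a¹¹b)² = e.
So |⟨a¹¹b⟩| = ord(a¹¹b) = 2. With |G| = 32, by Lagrange [G : ⟨a¹¹b⟩] = 32/2 = 16.

Answer: 16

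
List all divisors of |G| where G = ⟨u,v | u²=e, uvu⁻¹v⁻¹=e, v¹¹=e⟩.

|G| = 22 = 2 · 11. By Lagrange's theorem the order of any subgroup divides 22; the divisors of 22 are 1, 2, 11, 22.

Answer: 1, 2, 11, 22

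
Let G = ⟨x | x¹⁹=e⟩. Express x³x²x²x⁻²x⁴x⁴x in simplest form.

Multiply left to right, reducing at each step:
  (x³) · x² = x⁵
  (x⁵) · x² = x⁷
  (x⁷) · x⁻² = x⁵
  (x⁵) · x⁴ = x⁹
  (x⁹) · x⁴ = x¹³
  (x¹³) · x = x¹⁴

Answer: x¹⁴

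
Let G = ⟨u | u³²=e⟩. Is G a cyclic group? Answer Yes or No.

|G| = 32. The element u has order 32 (its powers give 32 distinct elements), so ⟨u⟩ = G and G is cyclic.

Answer: Yes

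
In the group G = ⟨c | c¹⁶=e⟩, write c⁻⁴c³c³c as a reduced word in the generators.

Multiply left to right, reducing at each step:
  (c¹²) · c³ = c¹⁵
  (c¹⁵) · c³ = c²
  (c²) · c = c³

Answer: c³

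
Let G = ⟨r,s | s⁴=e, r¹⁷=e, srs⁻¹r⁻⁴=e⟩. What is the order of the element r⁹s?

Compute successive powers until reaching e:
  (r⁹s)¹ = r⁹s, (r⁹s)² = r¹¹s², (r⁹s)³ = r²s³, (r⁹s)⁴ = e.
The smallest positive k with (r⁹s)ᵏ = e is 4.

Answer: 4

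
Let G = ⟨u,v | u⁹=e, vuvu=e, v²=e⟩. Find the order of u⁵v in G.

Compute successive powers until reaching e:
  (u⁵v)¹ = u⁵v, (u⁵v)² = e.
The smallest positive k with (u⁵v)ᵏ = e is 2.

Answer: 2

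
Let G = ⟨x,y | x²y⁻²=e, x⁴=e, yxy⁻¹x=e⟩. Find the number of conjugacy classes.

The conjugacy classes (representative and size) are:
  [e] (size 1), [x³] (size 2), [x²] (size 1), [y⁻¹] (size 2), [xy] (size 2).
Class equation: 1 + 2 + 1 + 2 + 2 = 8 = |G|. So G has 5 conjugacy classes.

Answer: 5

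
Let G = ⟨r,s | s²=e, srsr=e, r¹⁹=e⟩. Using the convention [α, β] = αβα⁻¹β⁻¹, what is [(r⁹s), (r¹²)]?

[(r⁹s), (r¹²)] = (r⁹s)·(r¹²)·(r⁹s)⁻¹·(r¹²)⁻¹.
  (r⁹s) · (r¹²) = r¹⁶s
  (r¹⁶s) · (r⁹s) = r⁷
  (r⁷) · (r⁷) = r¹⁴

Answer: r¹⁴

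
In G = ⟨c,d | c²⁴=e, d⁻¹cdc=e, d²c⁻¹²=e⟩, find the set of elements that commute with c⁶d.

⟨c⁶d⟩ ⊆ C_G(c⁶d) since powers of c⁶d commute with c⁶d; so |C_G(c⁶d)| ≥ |⟨c⁶d⟩| = 4.
By orbit–stabilizer, |C_G(c⁶d)| = |G| / |conj. class of c⁶d| = 48 / 12 = 4.
The 4 elements commuting with c⁶d are {e, c¹², c⁶d, c⁶d⁻¹}.

Answer: {e, c¹², c⁶d, c⁶d⁻¹}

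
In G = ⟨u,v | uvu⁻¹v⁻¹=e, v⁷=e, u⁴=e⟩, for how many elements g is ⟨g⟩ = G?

G is cyclic of order 28. An element generates G iff its order is 28, and a cyclic group of order 28 has exactly φ(28) = 12 such elements.

Answer: 12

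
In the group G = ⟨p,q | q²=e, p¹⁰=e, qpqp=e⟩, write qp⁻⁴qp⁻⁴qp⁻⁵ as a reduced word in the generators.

Multiply left to right, reducing at each step:
  q · p⁻⁴ = p⁴q
  (p⁴q) · q = p⁴
  (p⁴) · p⁻⁴ = e
  e · q = q
  q · p⁻⁵ = p⁵q

Answer: p⁵q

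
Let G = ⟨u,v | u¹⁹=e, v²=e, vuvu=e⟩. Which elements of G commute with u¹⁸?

⟨u¹⁸⟩ ⊆ C_G(u¹⁸) since powers of u¹⁸ commute with u¹⁸; so |C_G(u¹⁸)| ≥ |⟨u¹⁸⟩| = 19.
By orbit–stabilizer, |C_G(u¹⁸)| = |G| / |conj. class of u¹⁸| = 38 / 2 = 19.
The 19 elements commuting with u¹⁸ are {e, u, u², u³, u⁴, u⁵, u⁶, u⁷, u⁸, u⁹, u¹⁰, u¹¹, u¹², u¹³, u¹⁴, u¹⁵, u¹⁶, u¹⁷, u¹⁸}.

Answer: {e, u, u², u³, u⁴, u⁵, u⁶, u⁷, u⁸, u⁹, u¹⁰, u¹¹, u¹², u¹³, u¹⁴, u¹⁵, u¹⁶, u¹⁷, u¹⁸}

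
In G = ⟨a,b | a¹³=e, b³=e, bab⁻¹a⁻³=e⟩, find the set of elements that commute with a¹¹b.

⟨a¹¹b⟩ ⊆ C_G(a¹¹b) since powers of a¹¹b commute with a¹¹b; so |C_G(a¹¹b)| ≥ |⟨a¹¹b⟩| = 3.
By orbit–stabilizer, |C_G(a¹¹b)| = |G| / |conj. class of a¹¹b| = 39 / 13 = 3.
The 3 elements commuting with a¹¹b are {e, a⁵b², a¹¹b}.

Answer: {e, a⁵b², a¹¹b}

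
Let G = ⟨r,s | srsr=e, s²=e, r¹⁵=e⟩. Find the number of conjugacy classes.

The conjugacy classes (representative and size) are:
  [e] (size 1), [r¹⁴] (size 2), [r²] (size 2), [r³] (size 2), [r⁴] (size 2), [r¹⁰] (size 2), [r⁹] (size 2), [r⁷] (size 2), [r¹³s] (size 15).
Class equation: 1 + 2 + 2 + 2 + 2 + 2 + 2 + 2 + 15 = 30 = |G|. So G has 9 conjugacy classes.

Answer: 9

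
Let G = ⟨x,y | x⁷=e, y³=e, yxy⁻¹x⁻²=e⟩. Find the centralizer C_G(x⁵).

⟨x⁵⟩ ⊆ C_G(x⁵) since powers of x⁵ commute with x⁵; so |C_G(x⁵)| ≥ |⟨x⁵⟩| = 7.
By orbit–stabilizer, |C_G(x⁵)| = |G| / |conj. class of x⁵| = 21 / 3 = 7.
The 7 elements commuting with x⁵ are {e, x, x², x³, x⁴, x⁵, x⁶}.

Answer: {e, x, x², x³, x⁴, x⁵, x⁶}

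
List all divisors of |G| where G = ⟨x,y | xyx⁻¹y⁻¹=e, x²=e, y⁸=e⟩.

|G| = 16 = 2⁴. By Lagrange's theorem the order of any subgroup divides 16; the divisors of 16 are 1, 2, 4, 8, 16.

Answer: 1, 2, 4, 8, 16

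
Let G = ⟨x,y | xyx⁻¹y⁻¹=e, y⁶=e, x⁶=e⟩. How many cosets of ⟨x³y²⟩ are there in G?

First find ord(x³y²) by computing successive powers:
  (x³y²)¹ = x³y², (x³y²)² = y⁴, (x³y²)³ = x³, (x³y²)⁴ = y², (x³y²)⁵ = x³y⁴, (x³y²)⁶ = e.
So |⟨x³y²⟩| = ord(x³y²) = 6. With |G| = 36, by Lagrange [G : ⟨x³y²⟩] = 36/6 = 6.

Answer: 6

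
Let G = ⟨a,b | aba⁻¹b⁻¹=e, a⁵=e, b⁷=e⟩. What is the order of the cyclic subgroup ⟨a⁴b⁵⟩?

|⟨a⁴b⁵⟩| equals the order of a⁴b⁵. Compute successive powers until reaching e:
  (a⁴b⁵)¹ = a⁴b⁵, (a⁴b⁵)² = a³b³, (a⁴b⁵)³ = a²b, (a⁴b⁵)⁴ = ab⁶, (a⁴b⁵)⁵ = b⁴, (a⁴b⁵)⁶ = a⁴b², (a⁴b⁵)⁷ = a³, (a⁴b⁵)⁸ = a²b⁵, (a⁴b⁵)⁹ = ab³, (a⁴b⁵)¹⁰ = b, (a⁴b⁵)¹¹ = a⁴b⁶, (a⁴b⁵)¹² = a³b⁴, (a⁴b⁵)¹³ = a²b², (a⁴b⁵)¹⁴ = a, (a⁴b⁵)¹⁵ = b⁵, (a⁴b⁵)¹⁶ = a⁴b³, (a⁴b⁵)¹⁷ = a³b, (a⁴b⁵)¹⁸ = a²b⁶, (a⁴b⁵)¹⁹ = ab⁴, (a⁴b⁵)²⁰ = b², (a⁴b⁵)²¹ = a⁴, (a⁴b⁵)²² = a³b⁵, (a⁴b⁵)²³ = a²b³, (a⁴b⁵)²⁴ = ab, (a⁴b⁵)²⁵ = b⁶, (a⁴b⁵)²⁶ = a⁴b⁴, (a⁴b⁵)²⁷ = a³b², (a⁴b⁵)²⁸ = a², (a⁴b⁵)²⁹ = ab⁵, (a⁴b⁵)³⁰ = b³, (a⁴b⁵)³¹ = a⁴b, (a⁴b⁵)³² = a³b⁶, (a⁴b⁵)³³ = a²b⁴, (a⁴b⁵)³⁴ = ab², (a⁴b⁵)³⁵ = e.
The smallest positive k with (a⁴b⁵)ᵏ = e is 35, so |⟨a⁴b⁵⟩| = 35.

Answer: 35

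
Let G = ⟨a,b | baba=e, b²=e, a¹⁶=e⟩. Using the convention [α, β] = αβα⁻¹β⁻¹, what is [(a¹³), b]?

[(a¹³), b] = (a¹³)·b·(a¹³)⁻¹·b⁻¹.
  (a¹³) · b = a¹³b
  (a¹³b) · (a³) = a¹⁰b
  (a¹⁰b) · b = a¹⁰

Answer: a¹⁰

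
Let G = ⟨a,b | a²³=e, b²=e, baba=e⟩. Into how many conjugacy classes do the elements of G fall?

The conjugacy classes (representative and size) are:
  [e] (size 1), [a] (size 2), [a²¹] (size 2), [a²⁰] (size 2), [a⁴] (size 2), [a¹⁸] (size 2), [a⁶] (size 2), [a¹⁶] (size 2), [a⁸] (size 2), [a⁹] (size 2), [a¹⁰] (size 2), [a¹²] (size 2), [a¹⁸b] (size 23).
Class equation: 1 + 2 + 2 + 2 + 2 + 2 + 2 + 2 + 2 + 2 + 2 + 2 + 23 = 46 = |G|. So G has 13 conjugacy classes.

Answer: 13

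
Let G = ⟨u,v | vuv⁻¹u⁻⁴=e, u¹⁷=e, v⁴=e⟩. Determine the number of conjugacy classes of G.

The conjugacy classes (representative and size) are:
  [e] (size 1), [u⁴] (size 4), [u²] (size 4), [u⁵] (size 4), [u¹¹] (size 4), [u⁷v] (size 17), [u³v²] (size 17), [u⁹v³] (size 17).
Class equation: 1 + 4 + 4 + 4 + 4 + 17 + 17 + 17 = 68 = |G|. So G has 8 conjugacy classes.

Answer: 8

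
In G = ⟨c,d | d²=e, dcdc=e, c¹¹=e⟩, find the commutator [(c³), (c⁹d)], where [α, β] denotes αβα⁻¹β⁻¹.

[(c³), (c⁹d)] = (c³)·(c⁹d)·(c³)⁻¹·(c⁹d)⁻¹.
  (c³) · (c⁹d) = cd
  (cd) · (c⁸) = c⁴d
  (c⁴d) · (c⁹d) = c⁶

Answer: c⁶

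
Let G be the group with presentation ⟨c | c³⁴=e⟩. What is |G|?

G is generated by a single element, so G is cyclic. The relator gives c³⁴ = e and no smaller power is forced to be e, so the 34 powers {c, e, c², c³, c⁴, c⁵, c⁶, c⁷, c⁸, c⁹, c²², c²³, c²¹, c²⁰, c²⁴, c²⁵, c²⁶, c²⁷, c²⁸, c²⁹, c³², c³³, c³¹, c³⁰, c¹², c¹³, c¹¹, c¹⁰, c¹⁴, c¹⁵, c¹⁶, c¹⁷, c¹⁸, c¹⁹} are distinct. Hence |G| = 34.

Answer: 34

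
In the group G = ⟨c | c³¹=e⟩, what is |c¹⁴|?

Compute successive powers until reaching e:
  (c¹⁴)¹ = c¹⁴, (c¹⁴)² = c²⁸, (c¹⁴)³ = c¹¹, (c¹⁴)⁴ = c²⁵, (c¹⁴)⁵ = c⁸, (c¹⁴)⁶ = c²², (c¹⁴)⁷ = c⁵, (c¹⁴)⁸ = c¹⁹, (c¹⁴)⁹ = c², (c¹⁴)¹⁰ = c¹⁶, (c¹⁴)¹¹ = c³⁰, (c¹⁴)¹² = c¹³, (c¹⁴)¹³ = c²⁷, (c¹⁴)¹⁴ = c¹⁰, (c¹⁴)¹⁵ = c²⁴, (c¹⁴)¹⁶ = c⁷, (c¹⁴)¹⁷ = c²¹, (c¹⁴)¹⁸ = c⁴, (c¹⁴)¹⁹ = c¹⁸, (c¹⁴)²⁰ = c, (c¹⁴)²¹ = c¹⁵, (c¹⁴)²² = c²⁹, (c¹⁴)²³ = c¹², (c¹⁴)²⁴ = c²⁶, (c¹⁴)²⁵ = c⁹, (c¹⁴)²⁶ = c²³, (c¹⁴)²⁷ = c⁶, (c¹⁴)²⁸ = c²⁰, (c¹⁴)²⁹ = c³, (c¹⁴)³⁰ = c¹⁷, (c¹⁴)³¹ = e.
The smallest positive k with (c¹⁴)ᵏ = e is 31.

Answer: 31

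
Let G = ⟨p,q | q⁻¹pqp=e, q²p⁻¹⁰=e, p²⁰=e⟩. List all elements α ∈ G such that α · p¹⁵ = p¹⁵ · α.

⟨p¹⁵⟩ ⊆ C_G(p¹⁵) since powers of p¹⁵ commute with p¹⁵; so |C_G(p¹⁵)| ≥ |⟨p¹⁵⟩| = 4.
By orbit–stabilizer, |C_G(p¹⁵)| = |G| / |conj. class of p¹⁵| = 40 / 2 = 20.
The 20 elements commuting with p¹⁵ are {e, p, p², p³, p⁴, p⁵, p⁶, p⁷, p⁸, p⁹, p¹⁰, p¹¹, p¹², p¹³, p¹⁴, p¹⁵, p¹⁶, p¹⁷, p¹⁸, p¹⁹}.

Answer: {e, p, p², p³, p⁴, p⁵, p⁶, p⁷, p⁸, p⁹, p¹⁰, p¹¹, p¹², p¹³, p¹⁴, p¹⁵, p¹⁶, p¹⁷, p¹⁸, p¹⁹}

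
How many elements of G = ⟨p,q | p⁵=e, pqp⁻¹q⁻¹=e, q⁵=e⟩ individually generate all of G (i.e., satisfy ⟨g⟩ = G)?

⟨g⟩ = G would require ord(g) = |G| = 25, but the maximum element order in G is 5 < 25. So G is not cyclic and no single element generates it: the count is 0.

Answer: 0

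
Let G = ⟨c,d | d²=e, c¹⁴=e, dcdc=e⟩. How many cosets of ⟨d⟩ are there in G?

First find ord(d) by computing successive powers:
  d¹ = d, d² = e.
So |⟨d⟩| = ord(d) = 2. With |G| = 28, by Lagrange [G : ⟨d⟩] = 28/2 = 14.

Answer: 14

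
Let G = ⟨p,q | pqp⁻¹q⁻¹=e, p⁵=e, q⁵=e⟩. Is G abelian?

Each pair of generators commutes: p·q = pq = q·p. Since the generators pairwise commute, every element of G commutes with every other, so G is abelian.

Answer: Yes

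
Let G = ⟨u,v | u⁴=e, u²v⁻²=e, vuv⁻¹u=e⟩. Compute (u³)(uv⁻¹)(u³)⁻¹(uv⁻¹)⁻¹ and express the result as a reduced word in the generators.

[(u³), (uv⁻¹)] = (u³)·(uv⁻¹)·(u³)⁻¹·(uv⁻¹)⁻¹.
  (u³) · (uv⁻¹) = v⁻¹
  (v⁻¹) · u = uv
  (uv) · (uv) = u²

Answer: u²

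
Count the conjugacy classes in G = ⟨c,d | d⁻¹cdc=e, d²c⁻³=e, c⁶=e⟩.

The conjugacy classes (representative and size) are:
  [e] (size 1), [c] (size 2), [c²] (size 2), [c³] (size 1), [cd⁻¹] (size 3), [c²d⁻¹] (size 3).
Class equation: 1 + 2 + 2 + 1 + 3 + 3 = 12 = |G|. So G has 6 conjugacy classes.

Answer: 6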